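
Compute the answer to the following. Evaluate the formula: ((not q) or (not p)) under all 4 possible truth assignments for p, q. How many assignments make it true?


Check all 4 assignments:
p=0, q=0: 1
p=0, q=1: 1
p=1, q=0: 1
p=1, q=1: 0
Count of True = 3

3


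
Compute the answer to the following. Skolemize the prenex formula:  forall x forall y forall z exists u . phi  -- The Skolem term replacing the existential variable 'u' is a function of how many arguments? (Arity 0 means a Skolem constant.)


Quantifier prefix: forall x forall y forall z exists u
'u' is existentially quantified at position 4.
Universal variables preceding it: x, y, z
Skolem function arity = 3

3


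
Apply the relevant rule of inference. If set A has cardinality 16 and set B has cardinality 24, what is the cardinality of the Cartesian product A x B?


The Cartesian product A x B contains all ordered pairs (a, b).
|A x B| = |A| * |B| = 16 * 24 = 384

384


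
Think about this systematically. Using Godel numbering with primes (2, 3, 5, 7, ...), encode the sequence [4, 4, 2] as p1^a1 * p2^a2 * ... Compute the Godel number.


Encode each element as an exponent of the corresponding prime:
  2^4 = 16
  3^4 = 81
  5^2 = 25
Product = 16 * 81 * 25 = 32400

32400


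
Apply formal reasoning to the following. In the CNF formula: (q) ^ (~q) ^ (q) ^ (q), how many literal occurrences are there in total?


Counting literals in each clause:
Clause 1: 1 literal(s)
Clause 2: 1 literal(s)
Clause 3: 1 literal(s)
Clause 4: 1 literal(s)
Total = 4

4


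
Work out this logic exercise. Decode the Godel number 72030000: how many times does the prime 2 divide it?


Factorize 72030000 by dividing by 2 repeatedly.
Division steps: 2 divides 72030000 exactly 4 time(s).
Exponent of 2 = 4

4


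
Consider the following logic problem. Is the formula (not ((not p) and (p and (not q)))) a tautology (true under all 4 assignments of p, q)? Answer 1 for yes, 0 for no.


Check all 4 assignments:
p=0, q=0: 1
p=0, q=1: 1
p=1, q=0: 1
p=1, q=1: 1
Satisfying count = 4/4.
Tautology iff count = 4: yes.

1


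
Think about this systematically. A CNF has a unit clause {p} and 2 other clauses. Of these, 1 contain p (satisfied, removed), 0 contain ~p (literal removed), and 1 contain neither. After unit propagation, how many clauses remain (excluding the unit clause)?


Satisfied (removed): 1
Shortened (remain): 0
Unchanged (remain): 1
Remaining = 0 + 1 = 1

1


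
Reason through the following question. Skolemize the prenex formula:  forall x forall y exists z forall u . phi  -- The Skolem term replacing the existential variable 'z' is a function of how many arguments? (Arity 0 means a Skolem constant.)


Quantifier prefix: forall x forall y exists z forall u
'z' is existentially quantified at position 3.
Universal variables preceding it: x, y
Skolem function arity = 2

2


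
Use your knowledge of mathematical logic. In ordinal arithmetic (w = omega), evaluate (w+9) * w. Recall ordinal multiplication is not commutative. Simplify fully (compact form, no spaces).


Compute (w+9) * w.
Ordinal * is associative and left-distributive over +, but NOT commutative; for finite n>1, n*w = w but w*n stays w*n.
(w+9) * w = sup{(w+9)*k : k<w} = sup{w*k+9} = w^2 (the +9 tail is absorbed in the limit).
Result = w^2

w^2


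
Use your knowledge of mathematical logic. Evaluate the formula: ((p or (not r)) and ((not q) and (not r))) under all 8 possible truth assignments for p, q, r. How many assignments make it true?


Check all 8 assignments:
p=0, q=0, r=0: 1
p=0, q=0, r=1: 0
p=0, q=1, r=0: 0
p=0, q=1, r=1: 0
p=1, q=0, r=0: 1
p=1, q=0, r=1: 0
p=1, q=1, r=0: 0
p=1, q=1, r=1: 0
Count of True = 2

2


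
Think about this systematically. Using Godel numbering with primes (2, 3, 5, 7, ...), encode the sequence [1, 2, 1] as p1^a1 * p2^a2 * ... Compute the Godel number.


Encode each element as an exponent of the corresponding prime:
  2^1 = 2
  3^2 = 9
  5^1 = 5
Product = 2 * 9 * 5 = 90

90


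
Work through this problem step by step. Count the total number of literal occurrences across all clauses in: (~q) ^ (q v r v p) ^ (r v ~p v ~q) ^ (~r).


Counting literals in each clause:
Clause 1: 1 literal(s)
Clause 2: 3 literal(s)
Clause 3: 3 literal(s)
Clause 4: 1 literal(s)
Total = 8

8


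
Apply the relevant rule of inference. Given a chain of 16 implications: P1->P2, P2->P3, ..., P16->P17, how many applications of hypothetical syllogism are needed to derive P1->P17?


With 16 implications in a chain connecting 17 propositions:
P1->P2, P2->P3, ..., P16->P17
Steps needed = (number of implications) - 1 = 16 - 1 = 15

15


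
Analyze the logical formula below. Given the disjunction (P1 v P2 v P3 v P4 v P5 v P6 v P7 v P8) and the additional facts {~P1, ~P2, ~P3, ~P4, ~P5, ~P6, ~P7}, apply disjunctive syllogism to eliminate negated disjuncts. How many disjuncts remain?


Original disjuncts (8): P1, P2, P3, P4, P5, P6, P7, P8
Negated (eliminate): ~P1, ~P2, ~P3, ~P4, ~P5, ~P6, ~P7
Remaining disjuncts: P8
Count = 8 - 7 = 1

1


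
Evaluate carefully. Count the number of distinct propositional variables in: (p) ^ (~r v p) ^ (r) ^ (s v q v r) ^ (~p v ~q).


Identify each variable that appears in the formula.
Variables found: p, q, r, s
Count = 4

4


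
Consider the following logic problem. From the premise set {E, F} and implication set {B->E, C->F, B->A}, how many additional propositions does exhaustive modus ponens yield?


Initial facts: {E, F}
Apply modus ponens to closure:
  (no implication fires)
Final known: {E, F}
New propositions: {(none)}
Count = 0

0


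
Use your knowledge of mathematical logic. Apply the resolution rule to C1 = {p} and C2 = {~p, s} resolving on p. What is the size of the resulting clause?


Remove p from C1 and ~p from C2.
C1 remainder: {}
C2 remainder: {s}
Union (resolvent): {s}
Resolvent has 1 literal(s).

1


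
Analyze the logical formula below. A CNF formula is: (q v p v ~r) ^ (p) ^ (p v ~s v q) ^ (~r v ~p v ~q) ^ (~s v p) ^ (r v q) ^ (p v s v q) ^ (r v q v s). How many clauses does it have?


A CNF formula is a conjunction of clauses.
Clauses are separated by ^.
Counting the conjuncts: 8 clauses.

8


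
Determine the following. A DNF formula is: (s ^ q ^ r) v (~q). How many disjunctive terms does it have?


A DNF formula is a disjunction of terms (conjunctions).
Terms are separated by v.
Counting the disjuncts: 2 terms.

2


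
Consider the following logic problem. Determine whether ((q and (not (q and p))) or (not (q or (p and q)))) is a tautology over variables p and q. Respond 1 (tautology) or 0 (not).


Check all 4 assignments:
p=0, q=0: 1
p=0, q=1: 1
p=1, q=0: 1
p=1, q=1: 0
Satisfying count = 3/4.
Tautology iff count = 4: no.

0


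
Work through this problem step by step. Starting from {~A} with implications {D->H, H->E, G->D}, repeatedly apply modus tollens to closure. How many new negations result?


Initial negated facts: {~A}
Apply modus tollens to closure:
  (no implication fires)
Final negated: {~A}
New negations: {(none)}
Count = 0

0


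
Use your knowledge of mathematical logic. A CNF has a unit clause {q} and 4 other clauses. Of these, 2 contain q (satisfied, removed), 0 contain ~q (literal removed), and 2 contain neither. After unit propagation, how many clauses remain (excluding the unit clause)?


Satisfied (removed): 2
Shortened (remain): 0
Unchanged (remain): 2
Remaining = 0 + 2 = 2

2


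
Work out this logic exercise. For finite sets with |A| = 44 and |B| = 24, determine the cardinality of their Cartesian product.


The Cartesian product A x B contains all ordered pairs (a, b).
|A x B| = |A| * |B| = 44 * 24 = 1056

1056


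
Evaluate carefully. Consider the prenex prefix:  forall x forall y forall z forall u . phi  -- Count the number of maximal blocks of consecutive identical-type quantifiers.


Quantifier-type sequence: A A A A  (A=forall, E=exists)
Group into maximal same-type runs:
  Ax4
Number of blocks = 1

1


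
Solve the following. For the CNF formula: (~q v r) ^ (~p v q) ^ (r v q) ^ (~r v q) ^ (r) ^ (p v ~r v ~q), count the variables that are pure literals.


Check each variable for pure literal status:
p: mixed (not pure)
q: mixed (not pure)
r: mixed (not pure)
Pure literal count = 0

0


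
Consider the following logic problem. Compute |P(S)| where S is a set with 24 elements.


The power set of a set with n elements has 2^n elements.
|P(S)| = 2^24 = 16777216

16777216


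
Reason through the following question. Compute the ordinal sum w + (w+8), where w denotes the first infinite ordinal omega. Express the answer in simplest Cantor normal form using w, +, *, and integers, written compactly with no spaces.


Compute w + (w+8).
Ordinal + is associative but NOT commutative; for finite n>0, n + w = w but w + n stays w+n.
w + (w+8) = (w+w) + 8 = w*2+8.
Result = w*2+8

w*2+8


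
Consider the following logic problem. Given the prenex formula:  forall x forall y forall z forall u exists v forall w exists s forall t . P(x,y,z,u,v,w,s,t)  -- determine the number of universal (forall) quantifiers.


Quantifier prefix: forall x forall y forall z forall u exists v forall w exists s forall t
Mark each quantifier type:
  U U U U E U E U
Universal count = 6, Existential count = 2
Asked for universal (forall) quantifiers: 6

6


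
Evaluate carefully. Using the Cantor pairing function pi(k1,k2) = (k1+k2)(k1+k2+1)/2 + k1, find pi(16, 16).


k1 + k2 = 32
(k1+k2)(k1+k2+1)/2 = 32 * 33 / 2 = 528
pi = 528 + 16 = 544

544


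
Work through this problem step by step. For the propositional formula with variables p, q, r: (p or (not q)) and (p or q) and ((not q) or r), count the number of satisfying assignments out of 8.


Evaluate all 8 assignments for p, q, r:
p=0, q=0, r=0: 0
p=0, q=0, r=1: 0
p=0, q=1, r=0: 0
p=0, q=1, r=1: 0
p=1, q=0, r=0: 1
p=1, q=0, r=1: 1
p=1, q=1, r=0: 0
p=1, q=1, r=1: 1
Satisfying count = 3

3


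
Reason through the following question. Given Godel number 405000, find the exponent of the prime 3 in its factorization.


Factorize 405000 by dividing by 3 repeatedly.
Division steps: 3 divides 405000 exactly 4 time(s).
Exponent of 3 = 4

4


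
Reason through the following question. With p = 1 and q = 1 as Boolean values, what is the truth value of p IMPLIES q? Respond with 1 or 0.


p = 1, q = 1
Operation: p IMPLIES q
Evaluate: 1 IMPLIES 1 = 1

1


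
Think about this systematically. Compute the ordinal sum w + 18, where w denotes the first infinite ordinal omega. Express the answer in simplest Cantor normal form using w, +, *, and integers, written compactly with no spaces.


Compute w + 18.
Ordinal + is associative but NOT commutative; for finite n>0, n + w = w but w + n stays w+n.
w + 18 is already in normal form (a successor ordinal beyond w).
Result = w+18

w+18


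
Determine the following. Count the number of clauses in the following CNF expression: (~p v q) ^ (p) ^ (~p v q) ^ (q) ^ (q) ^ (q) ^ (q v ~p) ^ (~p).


A CNF formula is a conjunction of clauses.
Clauses are separated by ^.
Counting the conjuncts: 8 clauses.

8


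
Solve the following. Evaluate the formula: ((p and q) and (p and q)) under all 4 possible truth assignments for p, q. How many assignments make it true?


Check all 4 assignments:
p=0, q=0: 0
p=0, q=1: 0
p=1, q=0: 0
p=1, q=1: 1
Count of True = 1

1


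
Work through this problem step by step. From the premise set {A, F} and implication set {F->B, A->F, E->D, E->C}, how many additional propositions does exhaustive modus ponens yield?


Initial facts: {A, F}
Apply modus ponens to closure:
  F and F->B  =>  B
Final known: {A, B, F}
New propositions: {B}
Count = 1

1


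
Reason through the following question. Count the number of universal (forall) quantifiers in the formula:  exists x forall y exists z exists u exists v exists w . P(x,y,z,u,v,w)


Quantifier prefix: exists x forall y exists z exists u exists v exists w
Mark each quantifier type:
  E U E E E E
Universal count = 1, Existential count = 5
Asked for universal (forall) quantifiers: 1

1


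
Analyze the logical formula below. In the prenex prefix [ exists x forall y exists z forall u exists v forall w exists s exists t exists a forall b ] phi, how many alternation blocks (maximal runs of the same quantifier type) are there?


Quantifier-type sequence: E A E A E A E E E A  (A=forall, E=exists)
Group into maximal same-type runs:
  Ex1 | Ax1 | Ex1 | Ax1 | Ex1 | Ax1 | Ex3 | Ax1
Number of blocks = 8

8


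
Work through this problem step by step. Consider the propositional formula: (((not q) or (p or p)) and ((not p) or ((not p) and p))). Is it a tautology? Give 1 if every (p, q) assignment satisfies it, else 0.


Check all 4 assignments:
p=0, q=0: 1
p=0, q=1: 0
p=1, q=0: 0
p=1, q=1: 0
Satisfying count = 1/4.
Tautology iff count = 4: no.

0


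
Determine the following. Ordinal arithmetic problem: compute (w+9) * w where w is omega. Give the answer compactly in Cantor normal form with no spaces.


Compute (w+9) * w.
Ordinal * is associative and left-distributive over +, but NOT commutative; for finite n>1, n*w = w but w*n stays w*n.
(w+9) * w = sup{(w+9)*k : k<w} = sup{w*k+9} = w^2 (the +9 tail is absorbed in the limit).
Result = w^2

w^2


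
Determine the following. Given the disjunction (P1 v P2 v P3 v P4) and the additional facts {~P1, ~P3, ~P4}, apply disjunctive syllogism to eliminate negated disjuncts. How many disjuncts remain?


Original disjuncts (4): P1, P2, P3, P4
Negated (eliminate): ~P1, ~P3, ~P4
Remaining disjuncts: P2
Count = 4 - 3 = 1

1


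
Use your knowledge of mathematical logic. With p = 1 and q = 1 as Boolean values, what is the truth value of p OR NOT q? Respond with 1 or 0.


p = 1, q = 1
Operation: p OR NOT q
Evaluate: 1 OR NOT 1 = 1

1


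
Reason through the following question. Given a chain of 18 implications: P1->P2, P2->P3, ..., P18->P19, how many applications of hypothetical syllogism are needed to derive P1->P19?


With 18 implications in a chain connecting 19 propositions:
P1->P2, P2->P3, ..., P18->P19
Steps needed = (number of implications) - 1 = 18 - 1 = 17

17


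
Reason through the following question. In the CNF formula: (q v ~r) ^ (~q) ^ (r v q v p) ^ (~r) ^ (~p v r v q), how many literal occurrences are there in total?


Counting literals in each clause:
Clause 1: 2 literal(s)
Clause 2: 1 literal(s)
Clause 3: 3 literal(s)
Clause 4: 1 literal(s)
Clause 5: 3 literal(s)
Total = 10

10


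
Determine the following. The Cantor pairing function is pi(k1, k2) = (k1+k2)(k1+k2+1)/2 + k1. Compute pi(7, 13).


k1 + k2 = 20
(k1+k2)(k1+k2+1)/2 = 20 * 21 / 2 = 210
pi = 210 + 7 = 217

217


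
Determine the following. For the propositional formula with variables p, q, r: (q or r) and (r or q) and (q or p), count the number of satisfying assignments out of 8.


Evaluate all 8 assignments for p, q, r:
p=0, q=0, r=0: 0
p=0, q=0, r=1: 0
p=0, q=1, r=0: 1
p=0, q=1, r=1: 1
p=1, q=0, r=0: 0
p=1, q=0, r=1: 1
p=1, q=1, r=0: 1
p=1, q=1, r=1: 1
Satisfying count = 5

5


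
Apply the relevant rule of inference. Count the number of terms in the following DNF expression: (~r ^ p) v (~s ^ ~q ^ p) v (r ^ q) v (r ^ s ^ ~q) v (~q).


A DNF formula is a disjunction of terms (conjunctions).
Terms are separated by v.
Counting the disjuncts: 5 terms.

5


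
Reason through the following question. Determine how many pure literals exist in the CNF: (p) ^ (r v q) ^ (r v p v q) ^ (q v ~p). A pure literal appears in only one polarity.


Check each variable for pure literal status:
p: mixed (not pure)
q: pure positive
r: pure positive
Pure literal count = 2

2


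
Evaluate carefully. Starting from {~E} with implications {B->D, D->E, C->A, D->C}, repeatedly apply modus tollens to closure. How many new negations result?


Initial negated facts: {~E}
Apply modus tollens to closure:
  ~E and D->E  =>  ~D
  ~D and B->D  =>  ~B
Final negated: {~B, ~D, ~E}
New negations: {~B, ~D}
Count = 2

2


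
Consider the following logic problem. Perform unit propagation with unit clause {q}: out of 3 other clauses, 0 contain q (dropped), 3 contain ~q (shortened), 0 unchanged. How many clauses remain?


Satisfied (removed): 0
Shortened (remain): 3
Unchanged (remain): 0
Remaining = 3 + 0 = 3

3


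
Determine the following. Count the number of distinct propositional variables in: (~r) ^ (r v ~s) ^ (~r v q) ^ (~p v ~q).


Identify each variable that appears in the formula.
Variables found: p, q, r, s
Count = 4

4


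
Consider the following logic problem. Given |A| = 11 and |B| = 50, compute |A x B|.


The Cartesian product A x B contains all ordered pairs (a, b).
|A x B| = |A| * |B| = 11 * 50 = 550

550


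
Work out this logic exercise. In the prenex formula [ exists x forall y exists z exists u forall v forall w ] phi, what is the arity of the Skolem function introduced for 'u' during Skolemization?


Quantifier prefix: exists x forall y exists z exists u forall v forall w
'u' is existentially quantified at position 4.
Universal variables preceding it: y
Skolem function arity = 1

1


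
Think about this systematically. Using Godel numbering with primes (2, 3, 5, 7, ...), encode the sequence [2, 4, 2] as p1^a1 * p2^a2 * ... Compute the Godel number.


Encode each element as an exponent of the corresponding prime:
  2^2 = 4
  3^4 = 81
  5^2 = 25
Product = 4 * 81 * 25 = 8100

8100


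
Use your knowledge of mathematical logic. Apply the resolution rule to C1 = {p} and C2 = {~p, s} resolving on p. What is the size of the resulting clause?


Remove p from C1 and ~p from C2.
C1 remainder: {}
C2 remainder: {s}
Union (resolvent): {s}
Resolvent has 1 literal(s).

1


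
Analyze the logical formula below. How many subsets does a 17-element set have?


The power set of a set with n elements has 2^n elements.
|P(S)| = 2^17 = 131072

131072


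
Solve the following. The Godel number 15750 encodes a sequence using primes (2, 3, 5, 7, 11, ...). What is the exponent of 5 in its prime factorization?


Factorize 15750 by dividing by 5 repeatedly.
Division steps: 5 divides 15750 exactly 3 time(s).
Exponent of 5 = 3

3


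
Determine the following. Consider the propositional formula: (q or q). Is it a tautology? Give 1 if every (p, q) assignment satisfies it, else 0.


Check all 4 assignments:
p=0, q=0: 0
p=0, q=1: 1
p=1, q=0: 0
p=1, q=1: 1
Satisfying count = 2/4.
Tautology iff count = 4: no.

0


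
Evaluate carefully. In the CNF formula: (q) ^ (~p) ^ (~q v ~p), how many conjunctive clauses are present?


A CNF formula is a conjunction of clauses.
Clauses are separated by ^.
Counting the conjuncts: 3 clauses.

3


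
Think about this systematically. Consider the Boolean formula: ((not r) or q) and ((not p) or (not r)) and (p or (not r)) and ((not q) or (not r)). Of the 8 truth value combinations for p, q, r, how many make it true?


Evaluate all 8 assignments for p, q, r:
p=0, q=0, r=0: 1
p=0, q=0, r=1: 0
p=0, q=1, r=0: 1
p=0, q=1, r=1: 0
p=1, q=0, r=0: 1
p=1, q=0, r=1: 0
p=1, q=1, r=0: 1
p=1, q=1, r=1: 0
Satisfying count = 4

4


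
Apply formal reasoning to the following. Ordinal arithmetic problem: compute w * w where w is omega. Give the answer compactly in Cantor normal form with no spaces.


Compute w * w.
Ordinal * is associative and left-distributive over +, but NOT commutative; for finite n>1, n*w = w but w*n stays w*n.
w * w = w^2 by definition.
Result = w^2

w^2


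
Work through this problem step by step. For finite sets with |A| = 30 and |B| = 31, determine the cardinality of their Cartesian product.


The Cartesian product A x B contains all ordered pairs (a, b).
|A x B| = |A| * |B| = 30 * 31 = 930

930


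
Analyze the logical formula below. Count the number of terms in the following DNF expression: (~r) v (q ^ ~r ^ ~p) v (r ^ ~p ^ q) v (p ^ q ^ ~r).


A DNF formula is a disjunction of terms (conjunctions).
Terms are separated by v.
Counting the disjuncts: 4 terms.

4


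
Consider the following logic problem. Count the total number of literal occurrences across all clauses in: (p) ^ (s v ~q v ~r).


Counting literals in each clause:
Clause 1: 1 literal(s)
Clause 2: 3 literal(s)
Total = 4

4


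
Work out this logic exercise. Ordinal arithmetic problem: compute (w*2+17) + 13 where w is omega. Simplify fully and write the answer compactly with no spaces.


Compute (w*2+17) + 13.
Ordinal + is associative but NOT commutative; for finite n>0, n + w = w but w + n stays w+n.
By associativity: (w*2+17) + 13 = w*2 + (17+13) = w*2+30.
Result = w*2+30

w*2+30


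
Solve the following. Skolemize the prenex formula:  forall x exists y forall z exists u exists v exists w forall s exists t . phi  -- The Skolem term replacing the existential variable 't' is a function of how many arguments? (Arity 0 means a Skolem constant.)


Quantifier prefix: forall x exists y forall z exists u exists v exists w forall s exists t
't' is existentially quantified at position 8.
Universal variables preceding it: x, z, s
Skolem function arity = 3

3


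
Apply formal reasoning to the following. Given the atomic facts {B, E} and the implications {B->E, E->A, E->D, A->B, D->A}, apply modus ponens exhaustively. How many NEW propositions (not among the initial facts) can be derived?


Initial facts: {B, E}
Apply modus ponens to closure:
  E and E->A  =>  A
  E and E->D  =>  D
Final known: {A, B, D, E}
New propositions: {A, D}
Count = 2

2


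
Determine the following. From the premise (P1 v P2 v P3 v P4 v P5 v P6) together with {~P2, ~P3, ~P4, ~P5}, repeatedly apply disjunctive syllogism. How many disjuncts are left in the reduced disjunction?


Original disjuncts (6): P1, P2, P3, P4, P5, P6
Negated (eliminate): ~P2, ~P3, ~P4, ~P5
Remaining disjuncts: P1, P6
Count = 6 - 4 = 2

2


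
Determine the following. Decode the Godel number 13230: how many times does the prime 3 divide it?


Factorize 13230 by dividing by 3 repeatedly.
Division steps: 3 divides 13230 exactly 3 time(s).
Exponent of 3 = 3

3


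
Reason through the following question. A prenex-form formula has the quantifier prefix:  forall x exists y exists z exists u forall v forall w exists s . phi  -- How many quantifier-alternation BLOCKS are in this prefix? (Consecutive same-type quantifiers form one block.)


Quantifier-type sequence: A E E E A A E  (A=forall, E=exists)
Group into maximal same-type runs:
  Ax1 | Ex3 | Ax2 | Ex1
Number of blocks = 4

4


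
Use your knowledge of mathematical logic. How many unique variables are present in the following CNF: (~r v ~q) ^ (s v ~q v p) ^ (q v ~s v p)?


Identify each variable that appears in the formula.
Variables found: p, q, r, s
Count = 4

4


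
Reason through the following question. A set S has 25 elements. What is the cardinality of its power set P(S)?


The power set of a set with n elements has 2^n elements.
|P(S)| = 2^25 = 33554432

33554432


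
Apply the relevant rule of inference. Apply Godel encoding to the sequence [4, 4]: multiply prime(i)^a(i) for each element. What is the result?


Encode each element as an exponent of the corresponding prime:
  2^4 = 16
  3^4 = 81
Product = 16 * 81 = 1296

1296


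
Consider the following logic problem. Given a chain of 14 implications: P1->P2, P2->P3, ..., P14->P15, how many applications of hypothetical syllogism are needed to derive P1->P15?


With 14 implications in a chain connecting 15 propositions:
P1->P2, P2->P3, ..., P14->P15
Steps needed = (number of implications) - 1 = 14 - 1 = 13

13


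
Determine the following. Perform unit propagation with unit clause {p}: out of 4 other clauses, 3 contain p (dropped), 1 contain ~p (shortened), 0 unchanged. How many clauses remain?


Satisfied (removed): 3
Shortened (remain): 1
Unchanged (remain): 0
Remaining = 1 + 0 = 1

1


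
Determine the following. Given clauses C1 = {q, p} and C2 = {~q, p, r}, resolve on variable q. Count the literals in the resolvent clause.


Remove q from C1 and ~q from C2.
C1 remainder: {p}
C2 remainder: {p, r}
Union (resolvent): {p, r}
Resolvent has 2 literal(s).

2


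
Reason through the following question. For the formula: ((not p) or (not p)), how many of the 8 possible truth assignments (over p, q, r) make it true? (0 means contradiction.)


Check all 8 assignments:
p=0, q=0, r=0: 1
p=0, q=0, r=1: 1
p=0, q=1, r=0: 1
p=0, q=1, r=1: 1
p=1, q=0, r=0: 0
p=1, q=0, r=1: 0
p=1, q=1, r=0: 0
p=1, q=1, r=1: 0
Count of True = 4

4


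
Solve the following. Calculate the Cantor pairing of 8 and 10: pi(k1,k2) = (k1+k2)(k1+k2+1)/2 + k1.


k1 + k2 = 18
(k1+k2)(k1+k2+1)/2 = 18 * 19 / 2 = 171
pi = 171 + 8 = 179

179


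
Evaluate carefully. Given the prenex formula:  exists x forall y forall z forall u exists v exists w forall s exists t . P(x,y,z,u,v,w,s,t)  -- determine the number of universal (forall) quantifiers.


Quantifier prefix: exists x forall y forall z forall u exists v exists w forall s exists t
Mark each quantifier type:
  E U U U E E U E
Universal count = 4, Existential count = 4
Asked for universal (forall) quantifiers: 4

4


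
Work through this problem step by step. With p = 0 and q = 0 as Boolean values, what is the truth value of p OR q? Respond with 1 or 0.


p = 0, q = 0
Operation: p OR q
Evaluate: 0 OR 0 = 0

0


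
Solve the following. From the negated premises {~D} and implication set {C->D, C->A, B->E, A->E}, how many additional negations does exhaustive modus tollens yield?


Initial negated facts: {~D}
Apply modus tollens to closure:
  ~D and C->D  =>  ~C
Final negated: {~C, ~D}
New negations: {~C}
Count = 1

1


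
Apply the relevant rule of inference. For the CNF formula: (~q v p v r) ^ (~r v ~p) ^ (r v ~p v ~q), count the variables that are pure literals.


Check each variable for pure literal status:
p: mixed (not pure)
q: pure negative
r: mixed (not pure)
Pure literal count = 1

1


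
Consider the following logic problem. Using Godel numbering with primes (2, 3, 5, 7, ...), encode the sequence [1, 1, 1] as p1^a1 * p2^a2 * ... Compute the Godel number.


Encode each element as an exponent of the corresponding prime:
  2^1 = 2
  3^1 = 3
  5^1 = 5
Product = 2 * 3 * 5 = 30

30


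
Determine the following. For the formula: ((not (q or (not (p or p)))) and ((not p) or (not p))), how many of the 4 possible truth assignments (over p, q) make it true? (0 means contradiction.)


Check all 4 assignments:
p=0, q=0: 0
p=0, q=1: 0
p=1, q=0: 0
p=1, q=1: 0
Count of True = 0

0


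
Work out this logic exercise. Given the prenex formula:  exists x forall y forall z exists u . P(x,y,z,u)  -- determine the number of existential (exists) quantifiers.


Quantifier prefix: exists x forall y forall z exists u
Mark each quantifier type:
  E U U E
Universal count = 2, Existential count = 2
Asked for existential (exists) quantifiers: 2

2


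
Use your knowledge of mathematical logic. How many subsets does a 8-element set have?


The power set of a set with n elements has 2^n elements.
|P(S)| = 2^8 = 256

256


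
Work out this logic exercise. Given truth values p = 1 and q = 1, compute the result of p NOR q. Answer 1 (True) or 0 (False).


p = 1, q = 1
Operation: p NOR q
Evaluate: 1 NOR 1 = 0

0


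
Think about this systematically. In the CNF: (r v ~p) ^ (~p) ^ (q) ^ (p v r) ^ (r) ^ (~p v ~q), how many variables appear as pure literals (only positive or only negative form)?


Check each variable for pure literal status:
p: mixed (not pure)
q: mixed (not pure)
r: pure positive
Pure literal count = 1

1


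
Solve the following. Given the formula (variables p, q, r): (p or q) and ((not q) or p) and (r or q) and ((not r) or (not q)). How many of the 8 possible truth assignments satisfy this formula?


Evaluate all 8 assignments for p, q, r:
p=0, q=0, r=0: 0
p=0, q=0, r=1: 0
p=0, q=1, r=0: 0
p=0, q=1, r=1: 0
p=1, q=0, r=0: 0
p=1, q=0, r=1: 1
p=1, q=1, r=0: 1
p=1, q=1, r=1: 0
Satisfying count = 2

2


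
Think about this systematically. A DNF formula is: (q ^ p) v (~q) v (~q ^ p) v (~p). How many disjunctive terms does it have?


A DNF formula is a disjunction of terms (conjunctions).
Terms are separated by v.
Counting the disjuncts: 4 terms.

4


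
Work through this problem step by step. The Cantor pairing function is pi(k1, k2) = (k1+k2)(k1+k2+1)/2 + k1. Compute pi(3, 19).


k1 + k2 = 22
(k1+k2)(k1+k2+1)/2 = 22 * 23 / 2 = 253
pi = 253 + 3 = 256

256


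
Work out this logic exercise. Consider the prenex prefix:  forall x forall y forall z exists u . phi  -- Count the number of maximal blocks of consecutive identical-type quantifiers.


Quantifier-type sequence: A A A E  (A=forall, E=exists)
Group into maximal same-type runs:
  Ax3 | Ex1
Number of blocks = 2

2


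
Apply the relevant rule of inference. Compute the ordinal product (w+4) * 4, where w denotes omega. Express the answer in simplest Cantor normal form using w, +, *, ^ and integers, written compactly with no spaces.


Compute (w+4) * 4.
Ordinal * is associative and left-distributive over +, but NOT commutative; for finite n>1, n*w = w but w*n stays w*n.
(w+4) * 4 = (w+4) repeated 4 times. Each intermediate +4 is absorbed by the following w; only the last survives: w*4+4.
Result = w*4+4

w*4+4


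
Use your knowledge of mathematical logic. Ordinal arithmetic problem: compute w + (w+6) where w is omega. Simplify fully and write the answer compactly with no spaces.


Compute w + (w+6).
Ordinal + is associative but NOT commutative; for finite n>0, n + w = w but w + n stays w+n.
w + (w+6) = (w+w) + 6 = w*2+6.
Result = w*2+6

w*2+6


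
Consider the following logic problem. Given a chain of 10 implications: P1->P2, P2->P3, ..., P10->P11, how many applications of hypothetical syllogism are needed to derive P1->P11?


With 10 implications in a chain connecting 11 propositions:
P1->P2, P2->P3, ..., P10->P11
Steps needed = (number of implications) - 1 = 10 - 1 = 9

9


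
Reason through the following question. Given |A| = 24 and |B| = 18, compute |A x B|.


The Cartesian product A x B contains all ordered pairs (a, b).
|A x B| = |A| * |B| = 24 * 18 = 432

432


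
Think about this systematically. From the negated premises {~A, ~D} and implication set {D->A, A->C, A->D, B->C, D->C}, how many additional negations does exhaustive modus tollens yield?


Initial negated facts: {~A, ~D}
Apply modus tollens to closure:
  (no implication fires)
Final negated: {~A, ~D}
New negations: {(none)}
Count = 0

0


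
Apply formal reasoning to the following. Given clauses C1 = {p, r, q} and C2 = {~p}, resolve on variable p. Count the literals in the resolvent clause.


Remove p from C1 and ~p from C2.
C1 remainder: {r, q}
C2 remainder: {}
Union (resolvent): {q, r}
Resolvent has 2 literal(s).

2


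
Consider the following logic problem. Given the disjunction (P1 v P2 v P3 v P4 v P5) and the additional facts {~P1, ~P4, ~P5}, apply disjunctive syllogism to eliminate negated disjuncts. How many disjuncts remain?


Original disjuncts (5): P1, P2, P3, P4, P5
Negated (eliminate): ~P1, ~P4, ~P5
Remaining disjuncts: P2, P3
Count = 5 - 3 = 2

2


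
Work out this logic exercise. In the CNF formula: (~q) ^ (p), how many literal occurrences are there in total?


Counting literals in each clause:
Clause 1: 1 literal(s)
Clause 2: 1 literal(s)
Total = 2

2


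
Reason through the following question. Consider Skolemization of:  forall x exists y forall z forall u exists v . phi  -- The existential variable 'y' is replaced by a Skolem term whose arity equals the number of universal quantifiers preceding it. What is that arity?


Quantifier prefix: forall x exists y forall z forall u exists v
'y' is existentially quantified at position 2.
Universal variables preceding it: x
Skolem function arity = 1

1


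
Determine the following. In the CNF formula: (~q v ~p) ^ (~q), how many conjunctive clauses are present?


A CNF formula is a conjunction of clauses.
Clauses are separated by ^.
Counting the conjuncts: 2 clauses.

2


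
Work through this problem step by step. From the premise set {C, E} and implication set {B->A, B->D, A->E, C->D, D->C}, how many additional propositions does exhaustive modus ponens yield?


Initial facts: {C, E}
Apply modus ponens to closure:
  C and C->D  =>  D
Final known: {C, D, E}
New propositions: {D}
Count = 1

1


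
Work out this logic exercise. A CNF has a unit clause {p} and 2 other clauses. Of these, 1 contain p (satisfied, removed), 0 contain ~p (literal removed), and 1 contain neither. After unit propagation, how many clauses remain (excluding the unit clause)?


Satisfied (removed): 1
Shortened (remain): 0
Unchanged (remain): 1
Remaining = 0 + 1 = 1

1


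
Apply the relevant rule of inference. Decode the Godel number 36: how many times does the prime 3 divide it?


Factorize 36 by dividing by 3 repeatedly.
Division steps: 3 divides 36 exactly 2 time(s).
Exponent of 3 = 2

2


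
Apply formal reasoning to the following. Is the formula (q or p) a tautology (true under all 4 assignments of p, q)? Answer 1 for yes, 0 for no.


Check all 4 assignments:
p=0, q=0: 0
p=0, q=1: 1
p=1, q=0: 1
p=1, q=1: 1
Satisfying count = 3/4.
Tautology iff count = 4: no.

0


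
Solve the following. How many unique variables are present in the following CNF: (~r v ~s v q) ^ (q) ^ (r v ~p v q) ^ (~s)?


Identify each variable that appears in the formula.
Variables found: p, q, r, s
Count = 4

4


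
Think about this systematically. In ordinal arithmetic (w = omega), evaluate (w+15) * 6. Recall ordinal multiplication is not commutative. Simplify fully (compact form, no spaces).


Compute (w+15) * 6.
Ordinal * is associative and left-distributive over +, but NOT commutative; for finite n>1, n*w = w but w*n stays w*n.
(w+15) * 6 = (w+15) repeated 6 times. Each intermediate +15 is absorbed by the following w; only the last survives: w*6+15.
Result = w*6+15

w*6+15


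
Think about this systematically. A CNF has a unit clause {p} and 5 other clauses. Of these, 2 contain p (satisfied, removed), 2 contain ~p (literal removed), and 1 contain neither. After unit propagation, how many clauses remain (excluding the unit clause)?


Satisfied (removed): 2
Shortened (remain): 2
Unchanged (remain): 1
Remaining = 2 + 1 = 3

3


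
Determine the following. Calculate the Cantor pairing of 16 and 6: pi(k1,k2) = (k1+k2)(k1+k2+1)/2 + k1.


k1 + k2 = 22
(k1+k2)(k1+k2+1)/2 = 22 * 23 / 2 = 253
pi = 253 + 16 = 269

269


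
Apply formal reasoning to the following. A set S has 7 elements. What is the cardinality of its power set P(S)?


The power set of a set with n elements has 2^n elements.
|P(S)| = 2^7 = 128

128


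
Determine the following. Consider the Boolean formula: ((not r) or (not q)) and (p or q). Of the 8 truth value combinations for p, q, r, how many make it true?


Evaluate all 8 assignments for p, q, r:
p=0, q=0, r=0: 0
p=0, q=0, r=1: 0
p=0, q=1, r=0: 1
p=0, q=1, r=1: 0
p=1, q=0, r=0: 1
p=1, q=0, r=1: 1
p=1, q=1, r=0: 1
p=1, q=1, r=1: 0
Satisfying count = 4

4


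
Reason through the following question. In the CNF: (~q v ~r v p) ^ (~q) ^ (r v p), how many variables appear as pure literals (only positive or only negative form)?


Check each variable for pure literal status:
p: pure positive
q: pure negative
r: mixed (not pure)
Pure literal count = 2

2


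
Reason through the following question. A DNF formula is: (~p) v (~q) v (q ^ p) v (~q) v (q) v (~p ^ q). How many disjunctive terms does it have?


A DNF formula is a disjunction of terms (conjunctions).
Terms are separated by v.
Counting the disjuncts: 6 terms.

6


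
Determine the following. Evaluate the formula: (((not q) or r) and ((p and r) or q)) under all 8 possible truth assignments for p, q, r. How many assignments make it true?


Check all 8 assignments:
p=0, q=0, r=0: 0
p=0, q=0, r=1: 0
p=0, q=1, r=0: 0
p=0, q=1, r=1: 1
p=1, q=0, r=0: 0
p=1, q=0, r=1: 1
p=1, q=1, r=0: 0
p=1, q=1, r=1: 1
Count of True = 3

3


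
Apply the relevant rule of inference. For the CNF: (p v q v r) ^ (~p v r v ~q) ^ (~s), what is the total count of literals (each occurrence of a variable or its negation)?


Counting literals in each clause:
Clause 1: 3 literal(s)
Clause 2: 3 literal(s)
Clause 3: 1 literal(s)
Total = 7

7


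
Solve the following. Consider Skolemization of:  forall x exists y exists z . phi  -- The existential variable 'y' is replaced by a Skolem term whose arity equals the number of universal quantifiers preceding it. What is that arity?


Quantifier prefix: forall x exists y exists z
'y' is existentially quantified at position 2.
Universal variables preceding it: x
Skolem function arity = 1

1


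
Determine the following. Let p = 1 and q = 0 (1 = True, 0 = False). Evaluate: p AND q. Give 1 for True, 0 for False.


p = 1, q = 0
Operation: p AND q
Evaluate: 1 AND 0 = 0

0


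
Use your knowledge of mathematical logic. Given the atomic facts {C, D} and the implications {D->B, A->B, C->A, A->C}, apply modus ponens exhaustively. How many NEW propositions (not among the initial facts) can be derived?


Initial facts: {C, D}
Apply modus ponens to closure:
  D and D->B  =>  B
  C and C->A  =>  A
Final known: {A, B, C, D}
New propositions: {A, B}
Count = 2

2


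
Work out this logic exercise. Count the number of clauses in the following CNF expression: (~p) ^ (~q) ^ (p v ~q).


A CNF formula is a conjunction of clauses.
Clauses are separated by ^.
Counting the conjuncts: 3 clauses.

3


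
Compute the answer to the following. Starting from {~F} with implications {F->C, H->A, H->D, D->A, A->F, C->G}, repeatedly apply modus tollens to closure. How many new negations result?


Initial negated facts: {~F}
Apply modus tollens to closure:
  ~F and A->F  =>  ~A
  ~A and H->A  =>  ~H
  ~A and D->A  =>  ~D
Final negated: {~A, ~D, ~F, ~H}
New negations: {~A, ~D, ~H}
Count = 3

3


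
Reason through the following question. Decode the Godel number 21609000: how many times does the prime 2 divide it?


Factorize 21609000 by dividing by 2 repeatedly.
Division steps: 2 divides 21609000 exactly 3 time(s).
Exponent of 2 = 3

3


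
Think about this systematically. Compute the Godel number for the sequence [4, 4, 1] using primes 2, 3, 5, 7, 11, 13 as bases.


Encode each element as an exponent of the corresponding prime:
  2^4 = 16
  3^4 = 81
  5^1 = 5
Product = 16 * 81 * 5 = 6480

6480


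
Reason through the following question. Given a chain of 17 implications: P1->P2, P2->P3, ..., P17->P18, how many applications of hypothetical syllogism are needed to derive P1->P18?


With 17 implications in a chain connecting 18 propositions:
P1->P2, P2->P3, ..., P17->P18
Steps needed = (number of implications) - 1 = 17 - 1 = 16

16


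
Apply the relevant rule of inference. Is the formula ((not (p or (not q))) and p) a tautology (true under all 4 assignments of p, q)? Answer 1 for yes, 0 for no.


Check all 4 assignments:
p=0, q=0: 0
p=0, q=1: 0
p=1, q=0: 0
p=1, q=1: 0
Satisfying count = 0/4.
Tautology iff count = 4: no.

0


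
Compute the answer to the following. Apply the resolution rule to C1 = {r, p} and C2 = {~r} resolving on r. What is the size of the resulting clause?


Remove r from C1 and ~r from C2.
C1 remainder: {p}
C2 remainder: {}
Union (resolvent): {p}
Resolvent has 1 literal(s).

1


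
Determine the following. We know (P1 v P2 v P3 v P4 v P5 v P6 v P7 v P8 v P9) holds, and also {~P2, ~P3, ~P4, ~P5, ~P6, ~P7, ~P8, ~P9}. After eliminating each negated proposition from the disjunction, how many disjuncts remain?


Original disjuncts (9): P1, P2, P3, P4, P5, P6, P7, P8, P9
Negated (eliminate): ~P2, ~P3, ~P4, ~P5, ~P6, ~P7, ~P8, ~P9
Remaining disjuncts: P1
Count = 9 - 8 = 1

1
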